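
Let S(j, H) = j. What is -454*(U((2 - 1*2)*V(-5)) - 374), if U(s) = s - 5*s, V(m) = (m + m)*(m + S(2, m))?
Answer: 169796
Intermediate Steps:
V(m) = 2*m*(2 + m) (V(m) = (m + m)*(m + 2) = (2*m)*(2 + m) = 2*m*(2 + m))
U(s) = -4*s
-454*(U((2 - 1*2)*V(-5)) - 374) = -454*(-4*(2 - 1*2)*2*(-5)*(2 - 5) - 374) = -454*(-4*(2 - 2)*2*(-5)*(-3) - 374) = -454*(-0*30 - 374) = -454*(-4*0 - 374) = -454*(0 - 374) = -454*(-374) = 169796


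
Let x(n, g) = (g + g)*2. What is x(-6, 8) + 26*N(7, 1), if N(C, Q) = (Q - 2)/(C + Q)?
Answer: 115/4 ≈ 28.750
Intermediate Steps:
N(C, Q) = (-2 + Q)/(C + Q)
x(n, g) = 4*g (x(n, g) = (2*g)*2 = 4*g)
x(-6, 8) + 26*N(7, 1) = 4*8 + 26*((-2 + 1)/(7 + 1)) = 32 + 26*(-1/8) = 32 - 13/4 = 115/4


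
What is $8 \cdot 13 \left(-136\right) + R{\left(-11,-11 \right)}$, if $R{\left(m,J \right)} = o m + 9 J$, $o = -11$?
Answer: $-14122$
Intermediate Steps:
$R{\left(m,J \right)} = - 11 m + 9 J$
$8 \cdot 13 \left(-136\right) + R{\left(-11,-11 \right)} = 8 \cdot 13 \left(-136\right) + \left(\left(-11\right) \left(-11\right) + 9 \left(-11\right)\right) = 104 \left(-136\right) + \left(121 - 99\right) = -14144 + 22 = -14122$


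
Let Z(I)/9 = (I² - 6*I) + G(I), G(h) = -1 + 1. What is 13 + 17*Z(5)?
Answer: -752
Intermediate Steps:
G(h) = 0
Z(I) = -54*I + 9*I² (Z(I) = 9*((I² - 6*I) + 0) = 9*(I² - 6*I) = -54*I + 9*I²)
13 + 17*Z(5) = 13 + 17*(9*5*(-6 + 5)) = 13 + 17*(9*5*(-1)) = 13 + 17*(-45) = 13 - 765 = -752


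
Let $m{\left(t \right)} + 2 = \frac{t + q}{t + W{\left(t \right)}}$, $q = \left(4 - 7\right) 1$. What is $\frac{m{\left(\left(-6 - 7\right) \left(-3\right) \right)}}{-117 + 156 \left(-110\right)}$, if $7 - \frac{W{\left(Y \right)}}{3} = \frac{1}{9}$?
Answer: $\frac{250}{3092583} \approx 8.0839 \cdot 10^{-5}$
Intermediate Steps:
$q = -3$ ($q = \left(-3\right) 1 = -3$)
$W{\left(Y \right)} = \frac{62}{3}$ ($W{\left(Y \right)} = 21 - \frac{3}{9} = 21 - \frac{1}{3} = \frac{62}{3}$)
$m{\left(t \right)} = -2 + \frac{-3 + t}{\frac{62}{3} + t}$ ($m{\left(t \right)} = -2 + \frac{t - 3}{t + \frac{62}{3}} = -2 + \frac{-3 + t}{\frac{62}{3} + t}$)
$\frac{m{\left(\left(-6 - 7\right) \left(-3\right) \right)}}{-117 + 156 \left(-110\right)} = \frac{\frac{1}{62 + 3 \left(-6 - 7\right) \left(-3\right)} \left(-133 - 3 \left(-6 - 7\right) \left(-3\right)\right)}{-117 + 156 \left(-110\right)} = \frac{\frac{1}{62 + 3 \left(\left(-13\right) \left(-3\right)\right)} \left(-133 - 3 \left(\left(-13\right) \left(-3\right)\right)\right)}{-117 - 17160} = \frac{\frac{1}{62 + 3 \cdot 39} \left(-133 - 117\right)}{-17277} = \frac{-133 - 117}{62 + 117} \left(- \frac{1}{17277}\right) = \frac{1}{179} \left(-250\right) \left(- \frac{1}{17277}\right) = \left(- \frac{250}{179}\right) \left(- \frac{1}{17277}\right) = \frac{250}{3092583}$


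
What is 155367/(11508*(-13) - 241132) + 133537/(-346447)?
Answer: -106004144281/135369314992 ≈ -0.78307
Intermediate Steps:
155367/(11508*(-13) - 241132) + 133537/(-346447) = 155367/(-149604 - 241132) + 133537*(-1/346447) = 155367/(-390736) - 133537/346447 = 155367*(-1/390736) - 133537/346447 = -155367/390736 - 133537/346447 = -106004144281/135369314992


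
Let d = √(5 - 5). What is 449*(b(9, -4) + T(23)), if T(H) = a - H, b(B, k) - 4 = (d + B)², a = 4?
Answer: 29634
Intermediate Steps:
d = 0 (d = √0 = 0)
b(B, k) = 4 + B² (b(B, k) = 4 + (0 + B)² = 4 + B²)
T(H) = 4 - H
449*(b(9, -4) + T(23)) = 449*((4 + 9²) + (4 - 1*23)) = 449*((4 + 81) + (4 - 23)) = 449*(85 - 19) = 449*66 = 29634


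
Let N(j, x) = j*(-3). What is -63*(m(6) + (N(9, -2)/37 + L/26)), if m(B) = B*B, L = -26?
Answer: -79884/37 ≈ -2159.0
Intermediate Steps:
N(j, x) = -3*j
m(B) = B**2
-63*(m(6) + (N(9, -2)/37 + L/26)) = -63*(6**2 + (-3*9/37 - 26/26)) = -63*(36 + (-27*1/37 - 26*1/26)) = -63*(36 + (-27/37 - 1)) = -63*(36 - 64/37) = -63*1268/37 = -79884/37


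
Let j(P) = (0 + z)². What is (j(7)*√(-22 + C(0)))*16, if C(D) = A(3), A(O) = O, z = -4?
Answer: 256*I*√19 ≈ 1115.9*I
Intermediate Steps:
C(D) = 3
j(P) = 16 (j(P) = (0 - 4)² = (-4)² = 16)
(j(7)*√(-22 + C(0)))*16 = (16*√(-22 + 3))*16 = (16*√(-19))*16 = (16*(I*√19))*16 = (16*I*√19)*16 = 256*I*√19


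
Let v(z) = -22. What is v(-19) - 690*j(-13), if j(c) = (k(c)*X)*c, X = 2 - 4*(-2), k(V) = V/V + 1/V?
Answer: 82778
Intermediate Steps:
k(V) = 1 + 1/V
X = 10 (X = 2 + 8 = 10)
j(c) = 10 + 10*c (j(c) = (((1 + c)/c)*10)*c = (10*(1 + c)/c)*c = 10 + 10*c)
v(-19) - 690*j(-13) = -22 - 690*(10 + 10*(-13)) = -22 - 690*(10 - 130) = -22 - 690*(-120) = -22 + 82800 = 82778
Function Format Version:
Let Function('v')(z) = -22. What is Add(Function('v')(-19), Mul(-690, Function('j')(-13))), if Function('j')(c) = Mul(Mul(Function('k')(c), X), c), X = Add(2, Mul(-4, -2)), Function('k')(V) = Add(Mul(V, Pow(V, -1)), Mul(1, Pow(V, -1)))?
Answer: 82778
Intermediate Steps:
Function('k')(V) = Add(1, Pow(V, -1))
X = 10 (X = Add(2, 8) = 10)
Function('j')(c) = Add(10, Mul(10, c)) (Function('j')(c) = Mul(Mul(Mul(Pow(c, -1), Add(1, c)), 10), c) = Mul(Mul(10, Pow(c, -1), Add(1, c)), c) = Add(10, Mul(10, c)))
Add(Function('v')(-19), Mul(-690, Function('j')(-13))) = Add(-22, Mul(-690, Add(10, Mul(10, -13)))) = Add(-22, Mul(-690, Add(10, -130))) = Add(-22, Mul(-690, -120)) = Add(-22, 82800) = 82778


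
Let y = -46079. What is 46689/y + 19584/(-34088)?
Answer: -311743221/196342619 ≈ -1.5878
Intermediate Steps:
46689/y + 19584/(-34088) = 46689/(-46079) + 19584/(-34088) = 46689*(-1/46079) + 19584*(-1/34088) = -46689/46079 - 2448/4261 = -311743221/196342619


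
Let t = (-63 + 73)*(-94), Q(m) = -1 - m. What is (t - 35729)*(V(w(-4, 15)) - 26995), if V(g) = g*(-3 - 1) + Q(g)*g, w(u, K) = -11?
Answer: 992299809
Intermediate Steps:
V(g) = -4*g + g*(-1 - g) (V(g) = g*(-3 - 1) + (-1 - g)*g = g*(-4) + g*(-1 - g) = -4*g + g*(-1 - g))
t = -940 (t = 10*(-94) = -940)
(t - 35729)*(V(w(-4, 15)) - 26995) = (-940 - 35729)*(-1*(-11)*(5 - 11) - 26995) = -36669*(-1*(-11)*(-6) - 26995) = -36669*(-66 - 26995) = -36669*(-27061) = 992299809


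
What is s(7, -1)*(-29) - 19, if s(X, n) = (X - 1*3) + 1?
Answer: -164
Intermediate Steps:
s(X, n) = -2 + X (s(X, n) = (X - 3) + 1 = (-3 + X) + 1 = -2 + X)
s(7, -1)*(-29) - 19 = (-2 + 7)*(-29) - 19 = 5*(-29) - 19 = -145 - 19 = -164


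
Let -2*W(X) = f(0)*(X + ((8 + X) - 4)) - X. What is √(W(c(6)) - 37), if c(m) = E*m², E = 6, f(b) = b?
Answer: √71 ≈ 8.4261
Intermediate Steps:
c(m) = 6*m²
W(X) = X/2 (W(X) = -(0*(X + ((8 + X) - 4)) - X)/2 = -(0*(X + (4 + X)) - X)/2 = -(0*(4 + 2*X) - X)/2 = -(0 - X)/2 = -(-1)*X/2 = X/2)
√(W(c(6)) - 37) = √((6*6²)/2 - 37) = √((6*36)/2 - 37) = √((½)*216 - 37) = √(108 - 37) = √71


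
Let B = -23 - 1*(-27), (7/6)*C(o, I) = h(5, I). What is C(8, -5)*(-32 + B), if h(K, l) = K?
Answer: -120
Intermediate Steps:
C(o, I) = 30/7 (C(o, I) = (6/7)*5 = 30/7)
B = 4 (B = -23 + 27 = 4)
C(8, -5)*(-32 + B) = 30*(-32 + 4)/7 = (30/7)*(-28) = -120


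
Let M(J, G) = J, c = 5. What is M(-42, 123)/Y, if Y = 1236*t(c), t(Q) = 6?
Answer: -7/1236 ≈ -0.0056634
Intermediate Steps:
Y = 7416 (Y = 1236*6 = 7416)
M(-42, 123)/Y = -42/7416 = -42*1/7416 = -7/1236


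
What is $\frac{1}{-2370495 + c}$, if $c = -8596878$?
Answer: $- \frac{1}{10967373} \approx -9.118 \cdot 10^{-8}$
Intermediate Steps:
$\frac{1}{-2370495 + c} = \frac{1}{-2370495 - 8596878} = \frac{1}{-10967373} = - \frac{1}{10967373}$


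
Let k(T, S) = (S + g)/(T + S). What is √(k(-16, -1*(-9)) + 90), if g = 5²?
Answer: 2*√1043/7 ≈ 9.2273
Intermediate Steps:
g = 25
k(T, S) = (25 + S)/(S + T) (k(T, S) = (S + 25)/(T + S) = (25 + S)/(S + T))
√(k(-16, -1*(-9)) + 90) = √((25 - 1*(-9))/(-1*(-9) - 16) + 90) = √((25 + 9)/(9 - 16) + 90) = √(34/(-7) + 90) = √(-⅐*34 + 90) = √(-34/7 + 90) = √(596/7) = 2*√1043/7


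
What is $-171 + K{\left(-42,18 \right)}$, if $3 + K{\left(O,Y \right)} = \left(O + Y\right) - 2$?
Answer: $-200$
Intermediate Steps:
$K{\left(O,Y \right)} = -5 + O + Y$ ($K{\left(O,Y \right)} = -3 - \left(2 - O - Y\right) = -3 + \left(-2 + O + Y\right) = -5 + O + Y$)
$-171 + K{\left(-42,18 \right)} = -171 - 29 = -200$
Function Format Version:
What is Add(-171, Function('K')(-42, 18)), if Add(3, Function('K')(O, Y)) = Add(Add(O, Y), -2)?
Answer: -200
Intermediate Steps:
Function('K')(O, Y) = Add(-5, O, Y) (Function('K')(O, Y) = Add(-3, Add(Add(O, Y), -2)) = Add(-3, Add(-2, O, Y)) = Add(-5, O, Y))
Add(-171, Function('K')(-42, 18)) = Add(-171, Add(-5, -42, 18)) = Add(-171, -29) = -200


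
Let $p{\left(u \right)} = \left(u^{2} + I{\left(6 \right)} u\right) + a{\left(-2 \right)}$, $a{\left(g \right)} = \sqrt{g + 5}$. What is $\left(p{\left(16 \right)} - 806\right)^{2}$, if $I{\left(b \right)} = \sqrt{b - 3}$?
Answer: $303367 - 18700 \sqrt{3} \approx 2.7098 \cdot 10^{5}$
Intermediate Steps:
$a{\left(g \right)} = \sqrt{5 + g}$
$I{\left(b \right)} = \sqrt{-3 + b}$
$p{\left(u \right)} = \sqrt{3} + u^{2} + u \sqrt{3}$ ($p{\left(u \right)} = \left(u^{2} + \sqrt{-3 + 6} u\right) + \sqrt{5 - 2} = \left(u^{2} + \sqrt{3} u\right) + \sqrt{3} = \left(u^{2} + u \sqrt{3}\right) + \sqrt{3} = \sqrt{3} + u^{2} + u \sqrt{3}$)
$\left(p{\left(16 \right)} - 806\right)^{2} = \left(\left(\sqrt{3} + 16^{2} + 16 \sqrt{3}\right) - 806\right)^{2} = \left(\left(\sqrt{3} + 256 + 16 \sqrt{3}\right) - 806\right)^{2} = \left(\left(256 + 17 \sqrt{3}\right) - 806\right)^{2} = \left(-550 + 17 \sqrt{3}\right)^{2}$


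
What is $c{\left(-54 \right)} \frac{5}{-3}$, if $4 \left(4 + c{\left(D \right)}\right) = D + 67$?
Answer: $\frac{5}{4} \approx 1.25$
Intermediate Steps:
$c{\left(D \right)} = \frac{51}{4} + \frac{D}{4}$ ($c{\left(D \right)} = -4 + \frac{D + 67}{4} = -4 + \frac{67 + D}{4} = -4 + \left(\frac{67}{4} + \frac{D}{4}\right) = \frac{51}{4} + \frac{D}{4}$)
$c{\left(-54 \right)} \frac{5}{-3} = \left(\frac{51}{4} + \frac{1}{4} \left(-54\right)\right) \frac{5}{-3} = \left(\frac{51}{4} - \frac{27}{2}\right) 5 \left(- \frac{1}{3}\right) = \left(- \frac{3}{4}\right) \left(- \frac{5}{3}\right) = \frac{5}{4}$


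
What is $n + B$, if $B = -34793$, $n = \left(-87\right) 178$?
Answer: $-50279$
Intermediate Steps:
$n = -15486$
$n + B = -15486 - 34793 = -50279$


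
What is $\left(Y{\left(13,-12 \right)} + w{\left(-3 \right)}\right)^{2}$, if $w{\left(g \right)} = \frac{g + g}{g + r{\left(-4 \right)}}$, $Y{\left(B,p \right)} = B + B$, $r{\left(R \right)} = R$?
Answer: $\frac{35344}{49} \approx 721.31$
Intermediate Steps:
$Y{\left(B,p \right)} = 2 B$
$w{\left(g \right)} = \frac{2 g}{-4 + g}$ ($w{\left(g \right)} = \frac{g + g}{g - 4} = \frac{2 g}{-4 + g}$)
$\left(Y{\left(13,-12 \right)} + w{\left(-3 \right)}\right)^{2} = \left(2 \cdot 13 + 2 \left(-3\right) \frac{1}{-4 - 3}\right)^{2} = \left(26 + 2 \left(-3\right) \frac{1}{-7}\right)^{2} = \left(26 + 2 \left(-3\right) \left(- \frac{1}{7}\right)\right)^{2} = \left(26 + \frac{6}{7}\right)^{2} = \left(\frac{188}{7}\right)^{2} = \frac{35344}{49}$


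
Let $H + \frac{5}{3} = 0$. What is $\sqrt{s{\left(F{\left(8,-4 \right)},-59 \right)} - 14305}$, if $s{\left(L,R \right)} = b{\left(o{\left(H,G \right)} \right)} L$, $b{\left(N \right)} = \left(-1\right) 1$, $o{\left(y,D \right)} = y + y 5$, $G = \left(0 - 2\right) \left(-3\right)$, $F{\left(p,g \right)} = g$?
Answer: $3 i \sqrt{1589} \approx 119.59 i$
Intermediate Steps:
$H = - \frac{5}{3}$ ($H = - \frac{5}{3} + 0 = - \frac{5}{3} \approx -1.6667$)
$G = 6$ ($G = \left(-2\right) \left(-3\right) = 6$)
$o{\left(y,D \right)} = 6 y$ ($o{\left(y,D \right)} = y + 5 y = 6 y$)
$b{\left(N \right)} = -1$
$s{\left(L,R \right)} = - L$
$\sqrt{s{\left(F{\left(8,-4 \right)},-59 \right)} - 14305} = \sqrt{\left(-1\right) \left(-4\right) - 14305} = \sqrt{4 - 14305} = \sqrt{-14301} = 3 i \sqrt{1589}$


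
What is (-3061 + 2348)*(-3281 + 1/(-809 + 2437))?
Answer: 3808465971/1628 ≈ 2.3394e+6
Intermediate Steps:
(-3061 + 2348)*(-3281 + 1/(-809 + 2437)) = -713*(-3281 + 1/1628) = -713*(-5341467/1628) = 3808465971/1628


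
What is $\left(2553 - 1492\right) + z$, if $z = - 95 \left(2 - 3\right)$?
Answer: $1156$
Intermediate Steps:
$z = 95$ ($z = \left(-95\right) \left(-1\right) = 95$)
$\left(2553 - 1492\right) + z = \left(2553 - 1492\right) + 95 = 1061 + 95 = 1156$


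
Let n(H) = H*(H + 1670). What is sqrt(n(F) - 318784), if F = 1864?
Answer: 4*sqrt(391787) ≈ 2503.7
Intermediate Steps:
n(H) = H*(1670 + H)
sqrt(n(F) - 318784) = sqrt(1864*(1670 + 1864) - 318784) = sqrt(1864*3534 - 318784) = sqrt(6587376 - 318784) = sqrt(6268592) = 4*sqrt(391787)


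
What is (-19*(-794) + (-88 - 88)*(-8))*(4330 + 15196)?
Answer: 322061844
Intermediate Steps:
(-19*(-794) + (-88 - 88)*(-8))*(4330 + 15196) = (15086 - 176*(-8))*19526 = (15086 + 1408)*19526 = 16494*19526 = 322061844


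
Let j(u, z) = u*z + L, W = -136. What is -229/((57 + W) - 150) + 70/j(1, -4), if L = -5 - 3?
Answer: -29/6 ≈ -4.8333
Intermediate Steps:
L = -8
j(u, z) = -8 + u*z (j(u, z) = u*z - 8 = -8 + u*z)
-229/((57 + W) - 150) + 70/j(1, -4) = -229/((57 - 136) - 150) + 70/(-8 + 1*(-4)) = -229/(-79 - 150) + 70/(-8 - 4) = -229/(-229) + 70/(-12) = -229*(-1/229) + 70*(-1/12) = 1 - 35/6 = -29/6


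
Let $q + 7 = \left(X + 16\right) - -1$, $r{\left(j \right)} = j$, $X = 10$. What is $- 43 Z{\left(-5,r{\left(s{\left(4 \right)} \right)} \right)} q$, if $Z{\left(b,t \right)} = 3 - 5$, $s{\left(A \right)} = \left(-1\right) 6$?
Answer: $1720$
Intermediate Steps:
$s{\left(A \right)} = -6$
$q = 20$ ($q = -7 + \left(\left(10 + 16\right) - -1\right) = -7 + \left(26 + 1\right) = -7 + 27 = 20$)
$Z{\left(b,t \right)} = -2$ ($Z{\left(b,t \right)} = 3 - 5 = -2$)
$- 43 Z{\left(-5,r{\left(s{\left(4 \right)} \right)} \right)} q = \left(-43\right) \left(-2\right) 20 = 86 \cdot 20 = 1720$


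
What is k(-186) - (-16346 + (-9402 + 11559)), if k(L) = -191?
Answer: 13998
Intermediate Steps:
k(-186) - (-16346 + (-9402 + 11559)) = -191 - (-16346 + (-9402 + 11559)) = -191 - (-16346 + 2157) = -191 - 1*(-14189) = -191 + 14189 = 13998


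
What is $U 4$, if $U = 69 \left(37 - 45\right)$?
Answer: $-2208$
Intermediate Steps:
$U = -552$ ($U = 69 \left(-8\right) = -552$)
$U 4 = \left(-552\right) 4 = -2208$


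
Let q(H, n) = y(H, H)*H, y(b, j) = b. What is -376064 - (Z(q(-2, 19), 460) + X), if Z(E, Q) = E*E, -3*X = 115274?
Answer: -1012966/3 ≈ -3.3766e+5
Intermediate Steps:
q(H, n) = H² (q(H, n) = H*H = H²)
X = -115274/3 (X = -⅓*115274 = -115274/3 ≈ -38425.)
Z(E, Q) = E²
-376064 - (Z(q(-2, 19), 460) + X) = -376064 - (((-2)²)² - 115274/3) = -376064 - (4² - 115274/3) = -376064 - (16 - 115274/3) = -376064 - 1*(-115226/3) = -376064 + 115226/3 = -1012966/3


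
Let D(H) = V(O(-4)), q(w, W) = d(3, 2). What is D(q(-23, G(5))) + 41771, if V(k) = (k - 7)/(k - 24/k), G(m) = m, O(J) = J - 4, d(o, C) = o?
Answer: 41774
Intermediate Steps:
O(J) = -4 + J
q(w, W) = 3
V(k) = (-7 + k)/(k - 24/k)
D(H) = 3 (D(H) = (-4 - 4)*(-7 + (-4 - 4))/(-24 + (-4 - 4)**2) = -8*(-7 - 8)/(-24 + (-8)**2) = -8*(-15)/(-24 + 64) = -8*(-15)/40 = -8*1/40*(-15) = 3)
D(q(-23, G(5))) + 41771 = 3 + 41771 = 41774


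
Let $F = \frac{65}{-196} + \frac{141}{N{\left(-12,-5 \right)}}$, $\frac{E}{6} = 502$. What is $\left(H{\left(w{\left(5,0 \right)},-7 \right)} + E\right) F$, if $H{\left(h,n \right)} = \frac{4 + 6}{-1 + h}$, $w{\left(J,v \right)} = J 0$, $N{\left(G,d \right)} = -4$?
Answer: $- \frac{5233987}{49} \approx -1.0682 \cdot 10^{5}$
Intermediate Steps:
$w{\left(J,v \right)} = 0$
$E = 3012$ ($E = 6 \cdot 502 = 3012$)
$H{\left(h,n \right)} = \frac{10}{-1 + h}$
$F = - \frac{3487}{98}$ ($F = \frac{65}{-196} + \frac{141}{-4} = 65 \left(- \frac{1}{196}\right) + 141 \left(- \frac{1}{4}\right) = - \frac{65}{196} - \frac{141}{4} = - \frac{3487}{98} \approx -35.582$)
$\left(H{\left(w{\left(5,0 \right)},-7 \right)} + E\right) F = \left(\frac{10}{-1 + 0} + 3012\right) \left(- \frac{3487}{98}\right) = \left(\frac{10}{-1} + 3012\right) \left(- \frac{3487}{98}\right) = \left(10 \left(-1\right) + 3012\right) \left(- \frac{3487}{98}\right) = \left(-10 + 3012\right) \left(- \frac{3487}{98}\right) = 3002 \left(- \frac{3487}{98}\right) = - \frac{5233987}{49}$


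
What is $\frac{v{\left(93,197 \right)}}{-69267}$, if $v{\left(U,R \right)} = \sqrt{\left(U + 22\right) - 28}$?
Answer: $- \frac{\sqrt{87}}{69267} \approx -0.00013466$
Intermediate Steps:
$v{\left(U,R \right)} = \sqrt{-6 + U}$ ($v{\left(U,R \right)} = \sqrt{\left(22 + U\right) - 28} = \sqrt{-6 + U}$)
$\frac{v{\left(93,197 \right)}}{-69267} = \frac{\sqrt{-6 + 93}}{-69267} = \sqrt{87} \left(- \frac{1}{69267}\right) = - \frac{\sqrt{87}}{69267}$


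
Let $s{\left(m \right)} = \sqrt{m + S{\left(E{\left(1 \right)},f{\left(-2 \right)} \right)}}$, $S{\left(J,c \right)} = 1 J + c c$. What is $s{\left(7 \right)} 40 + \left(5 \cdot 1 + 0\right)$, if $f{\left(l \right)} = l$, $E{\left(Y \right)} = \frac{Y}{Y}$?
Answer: $5 + 80 \sqrt{3} \approx 143.56$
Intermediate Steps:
$E{\left(Y \right)} = 1$
$S{\left(J,c \right)} = J + c^{2}$
$s{\left(m \right)} = \sqrt{5 + m}$ ($s{\left(m \right)} = \sqrt{m + \left(1 + \left(-2\right)^{2}\right)} = \sqrt{m + \left(1 + 4\right)} = \sqrt{m + 5} = \sqrt{5 + m}$)
$s{\left(7 \right)} 40 + \left(5 \cdot 1 + 0\right) = \sqrt{5 + 7} \cdot 40 + \left(5 \cdot 1 + 0\right) = \sqrt{12} \cdot 40 + \left(5 + 0\right) = 2 \sqrt{3} \cdot 40 + 5 = 80 \sqrt{3} + 5 = 5 + 80 \sqrt{3}$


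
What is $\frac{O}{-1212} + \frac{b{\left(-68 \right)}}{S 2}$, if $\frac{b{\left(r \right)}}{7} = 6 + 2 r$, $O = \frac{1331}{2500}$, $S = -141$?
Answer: $\frac{153162481}{47470000} \approx 3.2265$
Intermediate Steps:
$O = \frac{1331}{2500}$ ($O = 1331 \cdot \frac{1}{2500} = \frac{1331}{2500} \approx 0.5324$)
$b{\left(r \right)} = 42 + 14 r$ ($b{\left(r \right)} = 7 \left(6 + 2 r\right) = 42 + 14 r$)
$\frac{O}{-1212} + \frac{b{\left(-68 \right)}}{S 2} = \frac{1331}{2500 \left(-1212\right)} + \frac{42 + 14 \left(-68\right)}{\left(-141\right) 2} = \frac{1331}{2500} \left(- \frac{1}{1212}\right) + \frac{42 - 952}{-282} = - \frac{1331}{3030000} - - \frac{455}{141} = - \frac{1331}{3030000} + \frac{455}{141} = \frac{153162481}{47470000}$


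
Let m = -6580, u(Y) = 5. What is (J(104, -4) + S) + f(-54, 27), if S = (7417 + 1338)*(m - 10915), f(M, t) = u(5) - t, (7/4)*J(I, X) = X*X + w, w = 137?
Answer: -1072180617/7 ≈ -1.5317e+8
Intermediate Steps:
J(I, X) = 548/7 + 4*X**2/7 (J(I, X) = 4*(X*X + 137)/7 = 4*(X**2 + 137)/7 = 4*(137 + X**2)/7 = 548/7 + 4*X**2/7)
f(M, t) = 5 - t
S = -153168725 (S = (7417 + 1338)*(-6580 - 10915) = 8755*(-17495) = -153168725)
(J(104, -4) + S) + f(-54, 27) = ((548/7 + (4/7)*(-4)**2) - 153168725) + (5 - 1*27) = ((548/7 + (4/7)*16) - 153168725) + (5 - 27) = ((548/7 + 64/7) - 153168725) - 22 = (612/7 - 153168725) - 22 = -1072180463/7 - 22 = -1072180617/7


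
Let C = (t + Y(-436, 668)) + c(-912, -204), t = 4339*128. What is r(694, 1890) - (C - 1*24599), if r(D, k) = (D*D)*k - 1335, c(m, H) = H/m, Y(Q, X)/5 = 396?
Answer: 69141602815/76 ≈ 9.0976e+8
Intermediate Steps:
Y(Q, X) = 1980 (Y(Q, X) = 5*396 = 1980)
t = 555392
C = 42360289/76 (C = (555392 + 1980) - 204/(-912) = 557372 - 204*(-1/912) = 557372 + 17/76 = 42360289/76 ≈ 5.5737e+5)
r(D, k) = -1335 + k*D**2 (r(D, k) = D**2*k - 1335 = k*D**2 - 1335 = -1335 + k*D**2)
r(694, 1890) - (C - 1*24599) = (-1335 + 1890*694**2) - (42360289/76 - 1*24599) = (-1335 + 1890*481636) - (42360289/76 - 24599) = (-1335 + 910292040) - 1*40490765/76 = 910290705 - 40490765/76 = 69141602815/76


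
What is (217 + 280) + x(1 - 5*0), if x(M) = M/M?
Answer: 498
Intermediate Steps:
x(M) = 1
(217 + 280) + x(1 - 5*0) = (217 + 280) + 1 = 497 + 1 = 498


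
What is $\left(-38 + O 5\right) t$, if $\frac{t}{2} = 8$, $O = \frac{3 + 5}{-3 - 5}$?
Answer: $-688$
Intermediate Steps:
$O = -1$ ($O = \frac{8}{-8} = 8 \left(- \frac{1}{8}\right) = -1$)
$t = 16$ ($t = 2 \cdot 8 = 16$)
$\left(-38 + O 5\right) t = \left(-38 - 5\right) 16 = \left(-43\right) 16 = -688$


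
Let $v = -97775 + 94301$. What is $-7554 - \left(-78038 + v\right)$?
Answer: $73958$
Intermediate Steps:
$v = -3474$
$-7554 - \left(-78038 + v\right) = -7554 - \left(-78038 - 3474\right) = -7554 - -81512 = -7554 + 81512 = 73958$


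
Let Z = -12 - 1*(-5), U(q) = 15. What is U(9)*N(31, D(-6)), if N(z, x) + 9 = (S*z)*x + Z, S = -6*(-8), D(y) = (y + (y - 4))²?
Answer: 5713680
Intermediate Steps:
D(y) = (-4 + 2*y)² (D(y) = (y + (-4 + y))² = (-4 + 2*y)²)
S = 48
Z = -7 (Z = -12 + 5 = -7)
N(z, x) = -16 + 48*x*z (N(z, x) = -9 + ((48*z)*x - 7) = -9 + (48*x*z - 7) = -9 + (-7 + 48*x*z) = -16 + 48*x*z)
U(9)*N(31, D(-6)) = 15*(-16 + 48*(4*(-2 - 6)²)*31) = 15*(-16 + 48*(4*(-8)²)*31) = 15*(-16 + 48*(4*64)*31) = 15*(-16 + 48*256*31) = 15*(-16 + 380928) = 15*380912 = 5713680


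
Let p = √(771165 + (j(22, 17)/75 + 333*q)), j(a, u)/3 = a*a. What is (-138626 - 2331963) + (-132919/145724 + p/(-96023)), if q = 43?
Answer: -360024244355/145724 - 4*√1227349/480115 ≈ -2.4706e+6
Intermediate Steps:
j(a, u) = 3*a² (j(a, u) = 3*(a*a) = 3*a²)
p = 4*√1227349/5 (p = √(771165 + ((3*22²)/75 + 333*43)) = √(771165 + ((3*484)*(1/75) + 14319)) = √(771165 + (1452*(1/75) + 14319)) = √(771165 + (484/25 + 14319)) = √(771165 + 358459/25) = √(19637584/25) = 4*√1227349/5 ≈ 886.29)
(-138626 - 2331963) + (-132919/145724 + p/(-96023)) = (-138626 - 2331963) + (-132919/145724 + (4*√1227349/5)/(-96023)) = -2470589 + (-132919*1/145724 + (4*√1227349/5)*(-1/96023)) = -2470589 + (-132919/145724 - 4*√1227349/480115) = -360024244355/145724 - 4*√1227349/480115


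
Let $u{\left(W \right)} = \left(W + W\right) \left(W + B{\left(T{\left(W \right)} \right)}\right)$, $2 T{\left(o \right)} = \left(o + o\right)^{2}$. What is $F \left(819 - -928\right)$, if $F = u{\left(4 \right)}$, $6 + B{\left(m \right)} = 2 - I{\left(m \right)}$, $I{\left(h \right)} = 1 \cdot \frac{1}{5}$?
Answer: $- \frac{13976}{5} \approx -2795.2$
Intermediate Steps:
$I{\left(h \right)} = \frac{1}{5}$ ($I{\left(h \right)} = 1 \cdot \frac{1}{5} = \frac{1}{5}$)
$T{\left(o \right)} = 2 o^{2}$ ($T{\left(o \right)} = \frac{\left(o + o\right)^{2}}{2} = \frac{\left(2 o\right)^{2}}{2} = \frac{4 o^{2}}{2} = 2 o^{2}$)
$B{\left(m \right)} = - \frac{21}{5}$ ($B{\left(m \right)} = -6 + \left(2 - \frac{1}{5}\right) = -6 + \frac{9}{5} = - \frac{21}{5}$)
$u{\left(W \right)} = 2 W \left(- \frac{21}{5} + W\right)$ ($u{\left(W \right)} = \left(W + W\right) \left(W - \frac{21}{5}\right) = 2 W \left(- \frac{21}{5} + W\right)$)
$F = - \frac{8}{5}$ ($F = \frac{2}{5} \cdot 4 \left(-21 + 5 \cdot 4\right) = \frac{2}{5} \cdot 4 \left(-21 + 20\right) = \frac{2}{5} \cdot 4 \left(-1\right) = - \frac{8}{5} \approx -1.6$)
$F \left(819 - -928\right) = - \frac{8 \left(819 - -928\right)}{5} = - \frac{8 \left(819 + 928\right)}{5} = \left(- \frac{8}{5}\right) 1747 = - \frac{13976}{5}$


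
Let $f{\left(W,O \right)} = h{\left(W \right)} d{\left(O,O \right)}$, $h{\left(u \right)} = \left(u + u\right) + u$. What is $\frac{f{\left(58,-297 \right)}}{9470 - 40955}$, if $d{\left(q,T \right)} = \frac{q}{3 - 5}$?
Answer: $- \frac{8613}{10495} \approx -0.82068$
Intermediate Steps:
$d{\left(q,T \right)} = - \frac{q}{2}$ ($d{\left(q,T \right)} = \frac{q}{-2} = - \frac{q}{2}$)
$h{\left(u \right)} = 3 u$ ($h{\left(u \right)} = 2 u + u = 3 u$)
$f{\left(W,O \right)} = - \frac{3 O W}{2}$ ($f{\left(W,O \right)} = 3 W \left(- \frac{O}{2}\right) = - \frac{3 O W}{2}$)
$\frac{f{\left(58,-297 \right)}}{9470 - 40955} = \frac{\left(- \frac{3}{2}\right) \left(-297\right) 58}{9470 - 40955} = \frac{25839}{-31485} = 25839 \left(- \frac{1}{31485}\right) = - \frac{8613}{10495}$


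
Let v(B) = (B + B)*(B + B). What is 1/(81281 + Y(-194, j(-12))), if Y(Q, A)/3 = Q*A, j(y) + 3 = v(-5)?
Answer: 1/24827 ≈ 4.0279e-5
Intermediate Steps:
v(B) = 4*B² (v(B) = (2*B)*(2*B) = 4*B²)
j(y) = 97 (j(y) = -3 + 4*(-5)² = -3 + 4*25 = -3 + 100 = 97)
Y(Q, A) = 3*A*Q (Y(Q, A) = 3*(Q*A) = 3*(A*Q) = 3*A*Q)
1/(81281 + Y(-194, j(-12))) = 1/(81281 + 3*97*(-194)) = 1/(81281 - 56454) = 1/24827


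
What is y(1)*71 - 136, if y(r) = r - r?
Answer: -136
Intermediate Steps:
y(r) = 0
y(1)*71 - 136 = 0*71 - 136 = 0 - 136 = -136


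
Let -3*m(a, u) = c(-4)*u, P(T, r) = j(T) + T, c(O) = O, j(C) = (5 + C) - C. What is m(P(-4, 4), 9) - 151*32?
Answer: -4820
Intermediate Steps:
j(C) = 5
P(T, r) = 5 + T
m(a, u) = 4*u/3 (m(a, u) = -(-4)*u/3 = 4*u/3)
m(P(-4, 4), 9) - 151*32 = (4/3)*9 - 151*32 = 12 - 4832 = -4820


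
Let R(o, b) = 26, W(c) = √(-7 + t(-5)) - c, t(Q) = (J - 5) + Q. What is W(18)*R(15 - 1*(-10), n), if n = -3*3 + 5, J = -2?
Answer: -468 + 26*I*√19 ≈ -468.0 + 113.33*I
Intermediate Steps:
t(Q) = -7 + Q (t(Q) = (-2 - 5) + Q = -7 + Q)
W(c) = -c + I*√19 (W(c) = √(-7 + (-7 - 5)) - c = √(-7 - 12) - c = √(-19) - c = I*√19 - c = -c + I*√19)
n = -4 (n = -9 + 5 = -4)
W(18)*R(15 - 1*(-10), n) = (-1*18 + I*√19)*26 = (-18 + I*√19)*26 = -468 + 26*I*√19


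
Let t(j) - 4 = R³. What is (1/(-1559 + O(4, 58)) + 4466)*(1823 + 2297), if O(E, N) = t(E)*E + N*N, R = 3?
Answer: 35493449800/1929 ≈ 1.8400e+7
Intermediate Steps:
t(j) = 31 (t(j) = 4 + 3³ = 4 + 27 = 31)
O(E, N) = N² + 31*E (O(E, N) = 31*E + N*N = 31*E + N² = N² + 31*E)
(1/(-1559 + O(4, 58)) + 4466)*(1823 + 2297) = (1/(-1559 + (58² + 31*4)) + 4466)*(1823 + 2297) = (1/(-1559 + (3364 + 124)) + 4466)*4120 = (1/(-1559 + 3488) + 4466)*4120 = (1/1929 + 4466)*4120 = (8614915/1929)*4120 = 35493449800/1929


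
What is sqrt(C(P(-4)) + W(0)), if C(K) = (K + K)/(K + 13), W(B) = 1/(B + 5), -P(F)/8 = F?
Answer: sqrt(365)/15 ≈ 1.2737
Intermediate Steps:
P(F) = -8*F
W(B) = 1/(5 + B)
C(K) = 2*K/(13 + K) (C(K) = (2*K)/(13 + K) = 2*K/(13 + K))
sqrt(C(P(-4)) + W(0)) = sqrt(2*(-8*(-4))/(13 - 8*(-4)) + 1/(5 + 0)) = sqrt(2*32/(13 + 32) + 1/5) = sqrt(2*32/45 + 1/5) = sqrt(2*32*(1/45) + 1/5) = sqrt(64/45 + 1/5) = sqrt(73/45) = sqrt(365)/15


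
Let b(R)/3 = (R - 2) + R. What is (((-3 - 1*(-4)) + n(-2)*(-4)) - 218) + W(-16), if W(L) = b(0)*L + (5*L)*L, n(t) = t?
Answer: 1167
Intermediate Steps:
b(R) = -6 + 6*R (b(R) = 3*((R - 2) + R) = 3*((-2 + R) + R) = 3*(-2 + 2*R) = -6 + 6*R)
W(L) = -6*L + 5*L² (W(L) = (-6 + 6*0)*L + (5*L)*L = (-6 + 0)*L + 5*L² = -6*L + 5*L²)
(((-3 - 1*(-4)) + n(-2)*(-4)) - 218) + W(-16) = (((-3 - 1*(-4)) - 2*(-4)) - 218) - 16*(-6 + 5*(-16)) = (((-3 + 4) + 8) - 218) - 16*(-6 - 80) = ((1 + 8) - 218) - 16*(-86) = (9 - 218) + 1376 = -209 + 1376 = 1167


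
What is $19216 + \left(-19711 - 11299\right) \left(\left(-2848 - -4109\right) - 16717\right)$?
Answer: $479309776$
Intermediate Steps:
$19216 + \left(-19711 - 11299\right) \left(\left(-2848 - -4109\right) - 16717\right) = 19216 - 31010 \left(\left(-2848 + 4109\right) - 16717\right) = 19216 - 31010 \left(1261 - 16717\right) = 19216 - -479290560 = 19216 + 479290560 = 479309776$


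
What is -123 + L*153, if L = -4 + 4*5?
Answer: 2325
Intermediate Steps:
L = 16 (L = -4 + 20 = 16)
-123 + L*153 = -123 + 16*153 = -123 + 2448 = 2325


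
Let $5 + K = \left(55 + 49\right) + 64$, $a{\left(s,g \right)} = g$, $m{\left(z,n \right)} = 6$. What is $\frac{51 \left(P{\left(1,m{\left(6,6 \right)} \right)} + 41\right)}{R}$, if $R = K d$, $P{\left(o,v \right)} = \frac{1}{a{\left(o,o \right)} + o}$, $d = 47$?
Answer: $\frac{4233}{15322} \approx 0.27627$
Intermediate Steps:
$P{\left(o,v \right)} = \frac{1}{2 o}$ ($P{\left(o,v \right)} = \frac{1}{o + o} = \frac{1}{2 o}$)
$K = 163$ ($K = -5 + \left(\left(55 + 49\right) + 64\right) = -5 + \left(104 + 64\right) = -5 + 168 = 163$)
$R = 7661$ ($R = 163 \cdot 47 = 7661$)
$\frac{51 \left(P{\left(1,m{\left(6,6 \right)} \right)} + 41\right)}{R} = \frac{51 \left(\frac{1}{2 \cdot 1} + 41\right)}{7661} = 51 \left(\frac{1}{2} \cdot 1 + 41\right) \frac{1}{7661} = 51 \left(\frac{1}{2} + 41\right) \frac{1}{7661} = 51 \cdot \frac{83}{2} \cdot \frac{1}{7661} = \frac{4233}{2} \cdot \frac{1}{7661} = \frac{4233}{15322}$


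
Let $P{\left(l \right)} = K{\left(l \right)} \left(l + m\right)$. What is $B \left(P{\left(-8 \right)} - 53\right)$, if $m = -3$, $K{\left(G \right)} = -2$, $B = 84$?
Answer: $-2604$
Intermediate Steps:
$P{\left(l \right)} = 6 - 2 l$ ($P{\left(l \right)} = - 2 \left(l - 3\right) = - 2 \left(-3 + l\right) = 6 - 2 l$)
$B \left(P{\left(-8 \right)} - 53\right) = 84 \left(\left(6 - -16\right) - 53\right) = 84 \left(\left(6 + 16\right) - 53\right) = 84 \left(22 - 53\right) = 84 \left(-31\right) = -2604$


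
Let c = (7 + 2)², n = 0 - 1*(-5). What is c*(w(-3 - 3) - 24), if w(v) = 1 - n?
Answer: -2268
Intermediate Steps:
n = 5 (n = 0 + 5 = 5)
c = 81 (c = 9² = 81)
w(v) = -4 (w(v) = 1 - 1*5 = 1 - 5 = -4)
c*(w(-3 - 3) - 24) = 81*(-4 - 24) = 81*(-28) = -2268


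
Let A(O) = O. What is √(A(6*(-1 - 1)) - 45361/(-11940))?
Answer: I*√292288215/5970 ≈ 2.8637*I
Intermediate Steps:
√(A(6*(-1 - 1)) - 45361/(-11940)) = √(6*(-1 - 1) - 45361/(-11940)) = √(6*(-2) - 45361*(-1/11940)) = √(-12 + 45361/11940) = √(-97919/11940) = I*√292288215/5970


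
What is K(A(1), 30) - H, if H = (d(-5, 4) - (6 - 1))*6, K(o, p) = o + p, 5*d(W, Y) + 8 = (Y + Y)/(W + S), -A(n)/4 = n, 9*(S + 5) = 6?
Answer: 2332/35 ≈ 66.629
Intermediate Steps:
S = -13/3 (S = -5 + (⅑)*6 = -5 + ⅔ = -13/3 ≈ -4.3333)
A(n) = -4*n
d(W, Y) = -8/5 + 2*Y/(5*(-13/3 + W)) (d(W, Y) = -8/5 + ((Y + Y)/(W - 13/3))/5 = -8/5 + ((2*Y)/(-13/3 + W))/5 = -8/5 + (2*Y/(-13/3 + W))/5 = -8/5 + 2*Y/(5*(-13/3 + W)))
H = -1422/35 (H = (2*(52 - 12*(-5) + 3*4)/(5*(-13 + 3*(-5))) - (6 - 1))*6 = (2*(52 + 60 + 12)/(5*(-13 - 15)) - 1*5)*6 = ((⅖)*124/(-28) - 5)*6 = ((⅖)*(-1/28)*124 - 5)*6 = (-62/35 - 5)*6 = -237/35*6 = -1422/35 ≈ -40.629)
K(A(1), 30) - H = (-4*1 + 30) - 1*(-1422/35) = (-4 + 30) + 1422/35 = 26 + 1422/35 = 2332/35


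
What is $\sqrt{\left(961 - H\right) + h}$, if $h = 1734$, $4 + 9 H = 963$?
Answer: $\frac{16 \sqrt{91}}{3} \approx 50.877$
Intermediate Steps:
$H = \frac{959}{9}$ ($H = - \frac{4}{9} + \frac{1}{9} \cdot 963 = - \frac{4}{9} + 107 = \frac{959}{9} \approx 106.56$)
$\sqrt{\left(961 - H\right) + h} = \sqrt{\left(961 - \frac{959}{9}\right) + 1734} = \sqrt{\frac{7690}{9} + 1734} = \sqrt{\frac{23296}{9}} = \frac{16 \sqrt{91}}{3}$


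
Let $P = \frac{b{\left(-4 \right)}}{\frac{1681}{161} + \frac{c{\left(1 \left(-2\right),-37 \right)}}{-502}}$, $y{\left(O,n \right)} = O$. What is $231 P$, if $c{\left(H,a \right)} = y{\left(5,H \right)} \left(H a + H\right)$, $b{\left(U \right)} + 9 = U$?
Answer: $- \frac{9334941}{30227} \approx -308.83$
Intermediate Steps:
$b{\left(U \right)} = -9 + U$
$c{\left(H,a \right)} = 5 H + 5 H a$ ($c{\left(H,a \right)} = 5 \left(H a + H\right) = 5 \left(H + H a\right) = 5 H + 5 H a$)
$P = - \frac{40411}{30227}$ ($P = \frac{-9 - 4}{\frac{1681}{161} + \frac{5 \cdot 1 \left(-2\right) \left(1 - 37\right)}{-502}} = - \frac{13}{1681 \cdot \frac{1}{161} + 5 \left(-2\right) \left(-36\right) \left(- \frac{1}{502}\right)} = - \frac{13}{\frac{1681}{161} + 360 \left(- \frac{1}{502}\right)} = - \frac{13}{\frac{1681}{161} - \frac{180}{251}} = - \frac{13}{\frac{392951}{40411}} = \left(-13\right) \frac{40411}{392951} = - \frac{40411}{30227} \approx -1.3369$)
$231 P = 231 \left(- \frac{40411}{30227}\right) = - \frac{9334941}{30227}$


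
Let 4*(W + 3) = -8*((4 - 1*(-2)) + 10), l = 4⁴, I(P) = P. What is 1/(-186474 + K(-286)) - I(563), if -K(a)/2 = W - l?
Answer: -104657197/185892 ≈ -563.00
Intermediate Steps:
l = 256
W = -35 (W = -3 + (-8*((4 - 1*(-2)) + 10))/4 = -3 + (-8*((4 + 2) + 10))/4 = -3 + (-8*(6 + 10))/4 = -3 + (-8*16)/4 = -3 + (¼)*(-128) = -3 - 32 = -35)
K(a) = 582 (K(a) = -2*(-35 - 1*256) = -2*(-35 - 256) = -2*(-291) = 582)
1/(-186474 + K(-286)) - I(563) = 1/(-186474 + 582) - 1*563 = 1/(-185892) - 563 = -1/185892 - 563 = -104657197/185892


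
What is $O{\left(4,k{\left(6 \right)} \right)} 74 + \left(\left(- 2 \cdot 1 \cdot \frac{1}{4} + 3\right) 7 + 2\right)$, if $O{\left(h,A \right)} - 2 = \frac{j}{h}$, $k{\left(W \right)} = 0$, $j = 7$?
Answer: $297$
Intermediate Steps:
$O{\left(h,A \right)} = 2 + \frac{7}{h}$
$O{\left(4,k{\left(6 \right)} \right)} 74 + \left(\left(- 2 \cdot 1 \cdot \frac{1}{4} + 3\right) 7 + 2\right) = \left(2 + \frac{7}{4}\right) 74 + \left(\left(- 2 \cdot 1 \cdot \frac{1}{4} + 3\right) 7 + 2\right) = \left(2 + 7 \cdot \frac{1}{4}\right) 74 + \left(\left(- 2 \cdot 1 \cdot \frac{1}{4} + 3\right) 7 + 2\right) = \left(2 + \frac{7}{4}\right) 74 + \left(\left(\left(-2\right) \frac{1}{4} + 3\right) 7 + 2\right) = \frac{15}{4} \cdot 74 + \left(\left(- \frac{1}{2} + 3\right) 7 + 2\right) = \frac{555}{2} + \left(\frac{5}{2} \cdot 7 + 2\right) = \frac{555}{2} + \left(\frac{35}{2} + 2\right) = \frac{555}{2} + \frac{39}{2} = 297$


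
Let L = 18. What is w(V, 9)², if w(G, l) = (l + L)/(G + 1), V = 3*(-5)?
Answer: 729/196 ≈ 3.7194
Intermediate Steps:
V = -15
w(G, l) = (18 + l)/(1 + G) (w(G, l) = (l + 18)/(G + 1) = (18 + l)/(1 + G))
w(V, 9)² = ((18 + 9)/(1 - 15))² = (27/(-14))² = (-1/14*27)² = (-27/14)² = 729/196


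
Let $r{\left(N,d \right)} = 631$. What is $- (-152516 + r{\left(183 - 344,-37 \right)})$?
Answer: $151885$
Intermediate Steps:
$- (-152516 + r{\left(183 - 344,-37 \right)}) = - (-152516 + 631) = \left(-1\right) \left(-151885\right) = 151885$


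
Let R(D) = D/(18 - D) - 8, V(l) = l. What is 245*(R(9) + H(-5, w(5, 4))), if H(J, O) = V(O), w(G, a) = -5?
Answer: -2940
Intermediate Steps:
H(J, O) = O
R(D) = -8 + D/(18 - D) (R(D) = D/(18 - D) - 8 = -8 + D/(18 - D))
245*(R(9) + H(-5, w(5, 4))) = 245*(9*(16 - 1*9)/(-18 + 9) - 5) = 245*(9*(16 - 9)/(-9) - 5) = 245*(9*(-1/9)*7 - 5) = 245*(-7 - 5) = 245*(-12) = -2940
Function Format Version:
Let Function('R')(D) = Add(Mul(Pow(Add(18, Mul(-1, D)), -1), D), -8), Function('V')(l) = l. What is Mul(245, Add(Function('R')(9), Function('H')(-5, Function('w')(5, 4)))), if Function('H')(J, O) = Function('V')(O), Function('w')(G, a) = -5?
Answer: -2940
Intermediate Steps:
Function('H')(J, O) = O
Function('R')(D) = Add(-8, Mul(D, Pow(Add(18, Mul(-1, D)), -1))) (Function('R')(D) = Add(Mul(D, Pow(Add(18, Mul(-1, D)), -1)), -8) = Add(-8, Mul(D, Pow(Add(18, Mul(-1, D)), -1))))
Mul(245, Add(Function('R')(9), Function('H')(-5, Function('w')(5, 4)))) = Mul(245, Add(Mul(9, Pow(Add(-18, 9), -1), Add(16, Mul(-1, 9))), -5)) = Mul(245, Add(Mul(9, Pow(-9, -1), Add(16, -9)), -5)) = Mul(245, Add(Mul(9, Rational(-1, 9), 7), -5)) = Mul(245, Add(-7, -5)) = Mul(245, -12) = -2940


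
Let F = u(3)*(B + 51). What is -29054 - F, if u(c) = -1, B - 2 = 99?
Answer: -28902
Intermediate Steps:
B = 101 (B = 2 + 99 = 101)
F = -152 (F = -(101 + 51) = -1*152 = -152)
-29054 - F = -29054 - 1*(-152) = -29054 + 152 = -28902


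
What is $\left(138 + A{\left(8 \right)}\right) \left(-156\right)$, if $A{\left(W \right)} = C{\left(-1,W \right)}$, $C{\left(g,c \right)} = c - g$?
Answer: $-22932$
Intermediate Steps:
$A{\left(W \right)} = 1 + W$ ($A{\left(W \right)} = W - -1 = W + 1 = 1 + W$)
$\left(138 + A{\left(8 \right)}\right) \left(-156\right) = \left(138 + \left(1 + 8\right)\right) \left(-156\right) = \left(138 + 9\right) \left(-156\right) = 147 \left(-156\right) = -22932$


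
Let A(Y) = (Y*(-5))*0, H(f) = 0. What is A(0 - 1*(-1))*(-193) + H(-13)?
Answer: 0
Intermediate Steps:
A(Y) = 0 (A(Y) = -5*Y*0 = 0)
A(0 - 1*(-1))*(-193) + H(-13) = 0*(-193) + 0 = 0 + 0 = 0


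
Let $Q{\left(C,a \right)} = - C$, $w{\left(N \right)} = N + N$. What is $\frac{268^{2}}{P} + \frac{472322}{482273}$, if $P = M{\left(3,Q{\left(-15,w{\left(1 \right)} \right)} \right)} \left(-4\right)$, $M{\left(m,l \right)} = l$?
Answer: $- \frac{8652609158}{7234095} \approx -1196.1$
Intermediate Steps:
$w{\left(N \right)} = 2 N$
$P = -60$ ($P = \left(-1\right) \left(-15\right) \left(-4\right) = 15 \left(-4\right) = -60$)
$\frac{268^{2}}{P} + \frac{472322}{482273} = \frac{268^{2}}{-60} + \frac{472322}{482273} = 71824 \left(- \frac{1}{60}\right) + 472322 \cdot \frac{1}{482273} = - \frac{17956}{15} + \frac{472322}{482273} = - \frac{8652609158}{7234095}$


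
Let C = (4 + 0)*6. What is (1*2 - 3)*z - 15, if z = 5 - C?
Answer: 4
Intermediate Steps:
C = 24 (C = 4*6 = 24)
z = -19 (z = 5 - 1*24 = 5 - 24 = -19)
(1*2 - 3)*z - 15 = (1*2 - 3)*(-19) - 15 = (2 - 3)*(-19) - 15 = -1*(-19) - 15 = 19 - 15 = 4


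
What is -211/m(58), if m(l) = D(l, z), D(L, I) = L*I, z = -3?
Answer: 211/174 ≈ 1.2126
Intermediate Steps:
D(L, I) = I*L
m(l) = -3*l
-211/m(58) = -211/((-3*58)) = -211/(-174) = -211*(-1/174) = 211/174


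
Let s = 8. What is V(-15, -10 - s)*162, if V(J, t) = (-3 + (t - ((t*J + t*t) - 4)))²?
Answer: 60478002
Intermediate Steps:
V(J, t) = (1 + t - t² - J*t)² (V(J, t) = (-3 + (t - ((J*t + t²) - 4)))² = (-3 + (t - ((t² + J*t) - 4)))² = (-3 + (t - (-4 + t² + J*t)))² = (-3 + (t + (4 - t² - J*t)))² = (-3 + (4 + t - t² - J*t))² = (1 + t - t² - J*t)²)
V(-15, -10 - s)*162 = (-1 + (-10 - 1*8)² - (-10 - 1*8) - 15*(-10 - 1*8))²*162 = (-1 + (-10 - 8)² - (-10 - 8) - 15*(-10 - 8))²*162 = (-1 + (-18)² - 1*(-18) - 15*(-18))²*162 = (-1 + 324 + 18 + 270)²*162 = 611²*162 = 373321*162 = 60478002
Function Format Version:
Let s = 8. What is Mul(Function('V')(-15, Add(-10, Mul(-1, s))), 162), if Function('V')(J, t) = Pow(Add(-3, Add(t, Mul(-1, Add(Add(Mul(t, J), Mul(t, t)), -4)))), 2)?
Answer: 60478002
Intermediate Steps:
Function('V')(J, t) = Pow(Add(1, t, Mul(-1, Pow(t, 2)), Mul(-1, J, t)), 2) (Function('V')(J, t) = Pow(Add(-3, Add(t, Mul(-1, Add(Add(Mul(J, t), Pow(t, 2)), -4)))), 2) = Pow(Add(-3, Add(t, Mul(-1, Add(Add(Pow(t, 2), Mul(J, t)), -4)))), 2) = Pow(Add(-3, Add(t, Mul(-1, Add(-4, Pow(t, 2), Mul(J, t))))), 2) = Pow(Add(-3, Add(t, Add(4, Mul(-1, Pow(t, 2)), Mul(-1, J, t)))), 2) = Pow(Add(-3, Add(4, t, Mul(-1, Pow(t, 2)), Mul(-1, J, t))), 2) = Pow(Add(1, t, Mul(-1, Pow(t, 2)), Mul(-1, J, t)), 2))
Mul(Function('V')(-15, Add(-10, Mul(-1, s))), 162) = Mul(Pow(Add(-1, Pow(Add(-10, Mul(-1, 8)), 2), Mul(-1, Add(-10, Mul(-1, 8))), Mul(-15, Add(-10, Mul(-1, 8)))), 2), 162) = Mul(Pow(Add(-1, Pow(Add(-10, -8), 2), Mul(-1, Add(-10, -8)), Mul(-15, Add(-10, -8))), 2), 162) = Mul(Pow(Add(-1, Pow(-18, 2), Mul(-1, -18), Mul(-15, -18)), 2), 162) = Mul(Pow(Add(-1, 324, 18, 270), 2), 162) = Mul(Pow(611, 2), 162) = Mul(373321, 162) = 60478002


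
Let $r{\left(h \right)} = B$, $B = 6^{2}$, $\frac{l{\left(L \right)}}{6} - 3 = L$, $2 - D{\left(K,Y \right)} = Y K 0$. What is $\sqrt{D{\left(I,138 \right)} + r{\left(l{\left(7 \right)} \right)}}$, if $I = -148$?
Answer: $\sqrt{38} \approx 6.1644$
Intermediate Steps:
$D{\left(K,Y \right)} = 2$ ($D{\left(K,Y \right)} = 2 - Y K 0 = 2 - K Y 0 = 2 - 0 = 2 + 0 = 2$)
$l{\left(L \right)} = 18 + 6 L$
$B = 36$
$r{\left(h \right)} = 36$
$\sqrt{D{\left(I,138 \right)} + r{\left(l{\left(7 \right)} \right)}} = \sqrt{2 + 36} = \sqrt{38}$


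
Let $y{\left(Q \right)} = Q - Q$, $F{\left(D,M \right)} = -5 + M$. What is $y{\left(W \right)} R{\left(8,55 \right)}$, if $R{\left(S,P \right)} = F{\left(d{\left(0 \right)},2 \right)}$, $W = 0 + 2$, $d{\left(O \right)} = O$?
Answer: $0$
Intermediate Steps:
$W = 2$
$R{\left(S,P \right)} = -3$ ($R{\left(S,P \right)} = -5 + 2 = -3$)
$y{\left(Q \right)} = 0$
$y{\left(W \right)} R{\left(8,55 \right)} = 0 \left(-3\right) = 0$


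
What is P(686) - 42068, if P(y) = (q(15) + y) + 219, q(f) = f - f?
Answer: -41163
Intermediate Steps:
q(f) = 0
P(y) = 219 + y (P(y) = (0 + y) + 219 = y + 219 = 219 + y)
P(686) - 42068 = (219 + 686) - 42068 = 905 - 42068 = -41163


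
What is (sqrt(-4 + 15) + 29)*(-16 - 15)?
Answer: -899 - 31*sqrt(11) ≈ -1001.8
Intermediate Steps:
(sqrt(-4 + 15) + 29)*(-16 - 15) = (sqrt(11) + 29)*(-31) = (29 + sqrt(11))*(-31) = -899 - 31*sqrt(11)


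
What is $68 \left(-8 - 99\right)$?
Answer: $-7276$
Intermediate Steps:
$68 \left(-8 - 99\right) = 68 \left(-107\right) = -7276$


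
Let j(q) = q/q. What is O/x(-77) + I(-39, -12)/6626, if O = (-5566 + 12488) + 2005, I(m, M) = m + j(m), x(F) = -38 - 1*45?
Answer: -29576728/274979 ≈ -107.56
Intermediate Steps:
x(F) = -83 (x(F) = -38 - 45 = -83)
j(q) = 1
I(m, M) = 1 + m (I(m, M) = m + 1 = 1 + m)
O = 8927 (O = 6922 + 2005 = 8927)
O/x(-77) + I(-39, -12)/6626 = 8927/(-83) + (1 - 39)/6626 = 8927*(-1/83) - 38*1/6626 = -8927/83 - 19/3313 = -29576728/274979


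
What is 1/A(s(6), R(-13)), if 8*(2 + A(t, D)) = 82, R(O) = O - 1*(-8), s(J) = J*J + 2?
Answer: 4/33 ≈ 0.12121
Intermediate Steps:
s(J) = 2 + J**2 (s(J) = J**2 + 2 = 2 + J**2)
R(O) = 8 + O (R(O) = O + 8 = 8 + O)
A(t, D) = 33/4 (A(t, D) = -2 + (1/8)*82 = -2 + 41/4 = 33/4)
1/A(s(6), R(-13)) = 1/(33/4) = 4/33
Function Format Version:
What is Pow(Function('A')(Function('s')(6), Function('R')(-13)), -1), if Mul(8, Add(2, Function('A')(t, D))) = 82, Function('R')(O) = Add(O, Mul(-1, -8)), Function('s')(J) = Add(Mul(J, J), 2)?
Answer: Rational(4, 33) ≈ 0.12121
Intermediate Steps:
Function('s')(J) = Add(2, Pow(J, 2)) (Function('s')(J) = Add(Pow(J, 2), 2) = Add(2, Pow(J, 2)))
Function('R')(O) = Add(8, O) (Function('R')(O) = Add(O, 8) = Add(8, O))
Function('A')(t, D) = Rational(33, 4) (Function('A')(t, D) = Add(-2, Mul(Rational(1, 8), 82)) = Add(-2, Rational(41, 4)) = Rational(33, 4))
Pow(Function('A')(Function('s')(6), Function('R')(-13)), -1) = Pow(Rational(33, 4), -1) = Rational(4, 33)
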